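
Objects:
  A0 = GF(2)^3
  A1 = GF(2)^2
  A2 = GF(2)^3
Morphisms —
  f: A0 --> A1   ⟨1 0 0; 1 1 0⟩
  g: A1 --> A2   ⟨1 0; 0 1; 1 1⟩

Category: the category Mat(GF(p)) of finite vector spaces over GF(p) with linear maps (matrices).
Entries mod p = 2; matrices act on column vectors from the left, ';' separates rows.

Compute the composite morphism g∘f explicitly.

  e0=⟨1,0,0⟩ f-->⟨1,1⟩ g-->⟨1,1,0⟩
  e1=⟨0,1,0⟩ f-->⟨0,1⟩ g-->⟨0,1,1⟩
  e2=⟨0,0,1⟩ f-->⟨0,0⟩ g-->⟨0,0,0⟩
result: ⟨1 0 0; 1 1 0; 0 1 0⟩

Answer: ⟨1 0 0; 1 1 0; 0 1 0⟩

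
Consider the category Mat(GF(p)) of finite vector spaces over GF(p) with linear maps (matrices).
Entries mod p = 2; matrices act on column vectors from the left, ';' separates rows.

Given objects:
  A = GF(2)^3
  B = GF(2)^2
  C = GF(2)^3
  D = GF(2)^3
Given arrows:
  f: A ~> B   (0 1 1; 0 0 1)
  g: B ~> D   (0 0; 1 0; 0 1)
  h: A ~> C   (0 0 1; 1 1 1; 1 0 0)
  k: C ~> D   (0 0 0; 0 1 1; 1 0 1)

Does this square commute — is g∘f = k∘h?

1) trace f;g:
  e0=⟨1,0,0⟩ f~>⟨0,0⟩ g~>⟨0,0,0⟩
  e1=⟨0,1,0⟩ f~>⟨1,0⟩ g~>⟨0,1,0⟩
  e2=⟨0,0,1⟩ f~>⟨1,1⟩ g~>⟨0,1,1⟩
  ⟦path⟧₁ = (0 0 0; 0 1 1; 0 0 1)
2) trace h;k:
  e0=⟨1,0,0⟩ h~>⟨0,1,1⟩ k~>⟨0,0,1⟩
  e1=⟨0,1,0⟩ h~>⟨0,1,0⟩ k~>⟨0,1,0⟩
  e2=⟨0,0,1⟩ h~>⟨1,1,0⟩ k~>⟨0,1,1⟩
  ⟦path⟧₂ = (0 0 0; 0 1 1; 1 0 1)
Equal? differ; not commutative

Answer: DOES NOT COMMUTE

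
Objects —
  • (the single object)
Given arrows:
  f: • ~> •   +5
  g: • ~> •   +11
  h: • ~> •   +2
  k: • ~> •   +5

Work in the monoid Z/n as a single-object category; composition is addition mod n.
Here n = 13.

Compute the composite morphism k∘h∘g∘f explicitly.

  0 +5≡5 +11≡3 +2≡5 +5≡10  (mod 13)
result: +10

Answer: +10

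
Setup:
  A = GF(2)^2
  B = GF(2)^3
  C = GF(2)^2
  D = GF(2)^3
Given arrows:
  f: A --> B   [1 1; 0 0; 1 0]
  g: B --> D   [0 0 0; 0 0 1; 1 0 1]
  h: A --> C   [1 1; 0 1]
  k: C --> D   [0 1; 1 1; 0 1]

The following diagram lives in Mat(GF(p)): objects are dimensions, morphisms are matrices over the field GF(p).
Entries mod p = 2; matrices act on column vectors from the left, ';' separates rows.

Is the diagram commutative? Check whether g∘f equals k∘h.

1) trace f;g:
  e0=[1,0] f-->[1,0,1] g-->[0,1,0]
  e1=[0,1] f-->[1,0,0] g-->[0,0,1]
  ⟦path⟧₁ = [0 0; 1 0; 0 1]
2) trace h;k:
  e0=[1,0] h-->[1,0] k-->[0,1,0]
  e1=[0,1] h-->[1,1] k-->[1,0,1]
  ⟦path⟧₂ = [0 1; 1 0; 0 1]
Equal? distinct morphisms ✗

Answer: DOES NOT COMMUTE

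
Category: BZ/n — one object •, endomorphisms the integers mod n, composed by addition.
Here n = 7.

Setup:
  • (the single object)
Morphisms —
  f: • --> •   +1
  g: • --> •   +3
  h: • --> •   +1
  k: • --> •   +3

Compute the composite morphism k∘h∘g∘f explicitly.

Answer: +1

Derivation:
  0 +1≡1 +3≡4 +1≡5 +3≡1  (mod 7)
composite: +1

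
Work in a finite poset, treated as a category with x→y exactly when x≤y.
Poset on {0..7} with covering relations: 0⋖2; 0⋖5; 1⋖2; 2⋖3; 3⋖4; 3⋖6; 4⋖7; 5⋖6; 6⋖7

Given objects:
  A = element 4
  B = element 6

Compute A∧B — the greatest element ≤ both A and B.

Answer: A∧B = 3

Trace:
Lower bounds of A=4 and B=6: {0,1,2,3}
  0 <= 3
  1 <= 3
  2 <= 3
  3 <= 3
glb = 3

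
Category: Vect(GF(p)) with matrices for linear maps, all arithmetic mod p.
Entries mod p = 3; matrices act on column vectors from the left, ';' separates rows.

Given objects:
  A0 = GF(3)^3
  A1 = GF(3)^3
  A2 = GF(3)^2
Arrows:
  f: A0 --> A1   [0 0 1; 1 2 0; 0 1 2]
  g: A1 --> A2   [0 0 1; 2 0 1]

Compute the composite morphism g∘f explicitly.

  e0=⟨1,0,0⟩ f-->⟨0,1,0⟩ g-->⟨0,0⟩
  e1=⟨0,1,0⟩ f-->⟨0,2,1⟩ g-->⟨1,1⟩
  e2=⟨0,0,1⟩ f-->⟨1,0,2⟩ g-->⟨2,1⟩
⟦path⟧: [0 1 2; 0 1 1]

Answer: [0 1 2; 0 1 1]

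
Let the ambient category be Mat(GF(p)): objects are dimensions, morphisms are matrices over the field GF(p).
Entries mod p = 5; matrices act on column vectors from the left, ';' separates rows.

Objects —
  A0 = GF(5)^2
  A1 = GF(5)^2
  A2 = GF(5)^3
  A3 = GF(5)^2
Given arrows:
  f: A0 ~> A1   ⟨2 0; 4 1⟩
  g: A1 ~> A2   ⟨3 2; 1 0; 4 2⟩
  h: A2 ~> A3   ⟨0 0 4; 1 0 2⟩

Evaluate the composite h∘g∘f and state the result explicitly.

Answer: ⟨4 3; 1 1⟩

Trace:
  e0=[1,0] f~>[2,4] g~>[4,2,1] h~>[4,1]
  e1=[0,1] f~>[0,1] g~>[2,0,2] h~>[3,1]
⟦path⟧: ⟨4 3; 1 1⟩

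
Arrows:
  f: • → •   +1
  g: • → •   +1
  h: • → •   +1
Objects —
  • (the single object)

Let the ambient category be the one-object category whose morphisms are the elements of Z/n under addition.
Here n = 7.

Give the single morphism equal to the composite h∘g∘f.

Answer: +3

Trace:
  0 +1≡1 +1≡2 +1≡3  (mod 7)
composite: +3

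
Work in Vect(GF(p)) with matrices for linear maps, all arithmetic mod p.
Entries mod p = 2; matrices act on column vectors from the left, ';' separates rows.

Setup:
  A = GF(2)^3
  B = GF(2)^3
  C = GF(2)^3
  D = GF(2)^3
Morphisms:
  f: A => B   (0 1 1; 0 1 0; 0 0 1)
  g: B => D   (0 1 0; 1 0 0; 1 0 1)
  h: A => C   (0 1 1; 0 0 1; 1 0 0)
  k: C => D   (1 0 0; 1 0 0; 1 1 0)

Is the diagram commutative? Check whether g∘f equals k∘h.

Path 1 = f;g:
  e0=[1,0,0] f=>[0,0,0] g=>[0,0,0]
  e1=[0,1,0] f=>[1,1,0] g=>[1,1,1]
  e2=[0,0,1] f=>[1,0,1] g=>[0,1,0]
  ⟦path⟧₁ = (0 1 0; 0 1 1; 0 1 0)
Path 2 = h;k:
  e0=[1,0,0] h=>[0,0,1] k=>[0,0,0]
  e1=[0,1,0] h=>[1,0,0] k=>[1,1,1]
  e2=[0,0,1] h=>[1,1,0] k=>[1,1,0]
  ⟦path⟧₂ = (0 1 1; 0 1 1; 0 1 0)
Equal? differ; not commutative

Answer: DOES NOT COMMUTE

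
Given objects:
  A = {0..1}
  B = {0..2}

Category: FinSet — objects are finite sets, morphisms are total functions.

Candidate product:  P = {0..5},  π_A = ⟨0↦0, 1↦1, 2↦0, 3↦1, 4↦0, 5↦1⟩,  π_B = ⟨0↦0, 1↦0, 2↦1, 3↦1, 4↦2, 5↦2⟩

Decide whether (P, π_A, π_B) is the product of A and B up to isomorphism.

Answer: VALID PRODUCT

Work:
|A|·|B| = 2·3 = 6;  |P| = 6
Check the pairing map k ↦ (π_A(k), π_B(k)):
  0 ↦ (0,0)
  1 ↦ (1,0)
  2 ↦ (0,1)
  3 ↦ (1,1)
  4 ↦ (0,2)
  5 ↦ (1,2)
distinct pairs in image: 6 / 6 needed
  → bijection onto A×B; projections well-typed.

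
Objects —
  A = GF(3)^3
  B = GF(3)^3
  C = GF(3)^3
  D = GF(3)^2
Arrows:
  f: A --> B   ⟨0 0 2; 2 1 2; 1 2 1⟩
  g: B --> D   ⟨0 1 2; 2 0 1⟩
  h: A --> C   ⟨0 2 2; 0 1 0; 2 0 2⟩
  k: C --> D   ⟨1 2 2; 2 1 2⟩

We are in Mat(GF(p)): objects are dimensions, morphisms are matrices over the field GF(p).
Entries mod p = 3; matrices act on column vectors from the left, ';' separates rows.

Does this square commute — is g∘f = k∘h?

1) trace f;g:
  e0=[1,0,0] f-->[0,2,1] g-->[1,1]
  e1=[0,1,0] f-->[0,1,2] g-->[2,2]
  e2=[0,0,1] f-->[2,2,1] g-->[1,2]
  ⟦path⟧₁ = ⟨1 2 1; 1 2 2⟩
2) trace h;k:
  e0=[1,0,0] h-->[0,0,2] k-->[1,1]
  e1=[0,1,0] h-->[2,1,0] k-->[1,2]
  e2=[0,0,1] h-->[2,0,2] k-->[0,2]
  ⟦path⟧₂ = ⟨1 1 0; 1 2 2⟩
Equal? differ; not commutative

Answer: DOES NOT COMMUTE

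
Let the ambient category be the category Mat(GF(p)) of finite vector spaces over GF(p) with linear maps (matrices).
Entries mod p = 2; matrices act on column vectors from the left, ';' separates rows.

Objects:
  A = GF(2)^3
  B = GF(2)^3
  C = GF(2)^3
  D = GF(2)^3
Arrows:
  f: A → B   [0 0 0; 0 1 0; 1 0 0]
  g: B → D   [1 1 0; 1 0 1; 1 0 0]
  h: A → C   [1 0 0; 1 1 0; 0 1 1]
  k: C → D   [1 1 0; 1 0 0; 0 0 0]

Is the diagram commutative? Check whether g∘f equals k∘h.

1) trace f;g:
  e0=(1,0,0) f→(0,0,1) g→(0,1,0)
  e1=(0,1,0) f→(0,1,0) g→(1,0,0)
  e2=(0,0,1) f→(0,0,0) g→(0,0,0)
  composite₁ = [0 1 0; 1 0 0; 0 0 0]
2) trace h;k:
  e0=(1,0,0) h→(1,1,0) k→(0,1,0)
  e1=(0,1,0) h→(0,1,1) k→(1,0,0)
  e2=(0,0,1) h→(0,0,1) k→(0,0,0)
  composite₂ = [0 1 0; 1 0 0; 0 0 0]
Equal? YES — commutes

Answer: COMMUTES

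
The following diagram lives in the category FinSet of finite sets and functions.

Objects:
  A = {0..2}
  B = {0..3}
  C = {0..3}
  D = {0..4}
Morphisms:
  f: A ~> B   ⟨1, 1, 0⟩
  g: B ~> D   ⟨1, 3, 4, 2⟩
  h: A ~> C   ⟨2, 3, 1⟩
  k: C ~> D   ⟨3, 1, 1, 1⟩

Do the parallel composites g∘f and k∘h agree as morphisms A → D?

Answer: DOES NOT COMMUTE

Derivation:
1) trace f;g:
  0 f~>1 g~>3
  1 f~>1 g~>3
  2 f~>0 g~>1
  result₁ = ⟨3, 3, 1⟩
2) trace h;k:
  0 h~>2 k~>1
  1 h~>3 k~>1
  2 h~>1 k~>1
  result₂ = ⟨1, 1, 1⟩
Equal? differ; not commutative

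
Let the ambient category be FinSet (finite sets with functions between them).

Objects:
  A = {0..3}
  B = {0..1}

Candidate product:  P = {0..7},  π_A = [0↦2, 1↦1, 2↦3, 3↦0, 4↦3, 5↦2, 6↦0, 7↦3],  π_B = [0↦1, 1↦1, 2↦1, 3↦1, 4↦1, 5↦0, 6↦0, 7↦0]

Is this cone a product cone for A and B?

Answer: NOT A VALID PRODUCT — duplicate pair at indices 2,4

Work:
|A|·|B| = 4·2 = 8;  |P| = 8
Check the pairing map k ↦ (π_A(k), π_B(k)):
  0 ↦ (2,1)
  1 ↦ (1,1)
  2 ↦ (3,1)
  3 ↦ (0,1)
  4 ↦ (3,1)  ✗ repeats pair of k=2
  5 ↦ (2,0)
  6 ↦ (0,0)
  7 ↦ (3,0)
distinct pairs in image: 7 / 8 needed
  → (3,1) hit at k=2 and k=4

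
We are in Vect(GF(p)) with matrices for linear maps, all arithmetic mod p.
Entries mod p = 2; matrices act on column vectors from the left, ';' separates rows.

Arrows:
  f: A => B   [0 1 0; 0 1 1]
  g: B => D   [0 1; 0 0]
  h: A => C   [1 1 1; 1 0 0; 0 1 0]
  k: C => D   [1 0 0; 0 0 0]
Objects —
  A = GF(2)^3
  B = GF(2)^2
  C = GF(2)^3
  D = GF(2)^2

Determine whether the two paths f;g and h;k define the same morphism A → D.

Answer: DOES NOT COMMUTE

Derivation:
Path 1 = f;g:
  e0=(1,0,0) f=>(0,0) g=>(0,0)
  e1=(0,1,0) f=>(1,1) g=>(1,0)
  e2=(0,0,1) f=>(0,1) g=>(1,0)
  composite₁ = [0 1 1; 0 0 0]
Path 2 = h;k:
  e0=(1,0,0) h=>(1,1,0) k=>(1,0)
  e1=(0,1,0) h=>(1,0,1) k=>(1,0)
  e2=(0,0,1) h=>(1,0,0) k=>(1,0)
  composite₂ = [1 1 1; 0 0 0]
Equal? differ; not commutative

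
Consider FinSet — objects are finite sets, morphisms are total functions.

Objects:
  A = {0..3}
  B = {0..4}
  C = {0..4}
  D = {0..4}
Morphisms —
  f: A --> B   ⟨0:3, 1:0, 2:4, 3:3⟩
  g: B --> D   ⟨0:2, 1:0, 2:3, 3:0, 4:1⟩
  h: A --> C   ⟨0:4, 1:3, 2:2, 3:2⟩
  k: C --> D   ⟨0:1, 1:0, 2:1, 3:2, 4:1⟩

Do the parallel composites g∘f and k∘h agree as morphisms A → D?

Answer: DOES NOT COMMUTE

Derivation:
1) trace f;g:
  0 f-->3 g-->0
  1 f-->0 g-->2
  2 f-->4 g-->1
  3 f-->3 g-->0
  ⟦path⟧₁ = ⟨0:0, 1:2, 2:1, 3:0⟩
2) trace h;k:
  0 h-->4 k-->1
  1 h-->3 k-->2
  2 h-->2 k-->1
  3 h-->2 k-->1
  ⟦path⟧₂ = ⟨0:1, 1:2, 2:1, 3:1⟩
Equal? distinct morphisms ✗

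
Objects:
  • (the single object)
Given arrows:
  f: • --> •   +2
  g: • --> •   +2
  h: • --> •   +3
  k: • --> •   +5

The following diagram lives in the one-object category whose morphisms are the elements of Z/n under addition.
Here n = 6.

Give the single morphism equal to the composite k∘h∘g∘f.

  0 +2≡2 +2≡4 +3≡1 +5≡0  (mod 6)
⟦path⟧: +0

Answer: +0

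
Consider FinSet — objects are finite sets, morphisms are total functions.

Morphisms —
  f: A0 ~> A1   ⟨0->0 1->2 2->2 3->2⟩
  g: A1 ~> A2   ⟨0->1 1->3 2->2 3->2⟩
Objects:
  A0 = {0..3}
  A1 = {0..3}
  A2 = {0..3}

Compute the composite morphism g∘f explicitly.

  0 f~>0 g~>1
  1 f~>2 g~>2
  2 f~>2 g~>2
  3 f~>2 g~>2
composite: ⟨0->1 1->2 2->2 3->2⟩

Answer: ⟨0->1 1->2 2->2 3->2⟩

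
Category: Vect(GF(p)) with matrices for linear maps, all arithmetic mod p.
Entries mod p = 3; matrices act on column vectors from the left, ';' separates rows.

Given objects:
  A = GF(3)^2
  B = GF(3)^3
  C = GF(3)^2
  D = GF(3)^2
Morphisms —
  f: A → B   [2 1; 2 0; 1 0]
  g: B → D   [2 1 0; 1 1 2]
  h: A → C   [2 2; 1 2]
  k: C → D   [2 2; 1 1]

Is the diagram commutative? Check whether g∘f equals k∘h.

Along f;g (path 1):
  e0=(1,0) f→(2,2,1) g→(0,0)
  e1=(0,1) f→(1,0,0) g→(2,1)
  composite₁ = [0 2; 0 1]
Along h;k (path 2):
  e0=(1,0) h→(2,1) k→(0,0)
  e1=(0,1) h→(2,2) k→(2,1)
  composite₂ = [0 2; 0 1]
Equal? equal; square commutes

Answer: COMMUTES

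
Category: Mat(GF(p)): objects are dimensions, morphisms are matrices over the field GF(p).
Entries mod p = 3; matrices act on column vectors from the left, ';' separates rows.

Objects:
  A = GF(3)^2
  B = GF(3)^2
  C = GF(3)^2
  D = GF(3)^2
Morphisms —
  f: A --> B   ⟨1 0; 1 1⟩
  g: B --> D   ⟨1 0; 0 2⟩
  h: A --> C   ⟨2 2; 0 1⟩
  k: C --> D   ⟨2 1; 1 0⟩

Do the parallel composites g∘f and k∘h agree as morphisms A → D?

Answer: DOES NOT COMMUTE

Work:
1) trace f;g:
  e0=⟨1,0⟩ f-->⟨1,1⟩ g-->⟨1,2⟩
  e1=⟨0,1⟩ f-->⟨0,1⟩ g-->⟨0,2⟩
  result₁ = ⟨1 0; 2 2⟩
2) trace h;k:
  e0=⟨1,0⟩ h-->⟨2,0⟩ k-->⟨1,2⟩
  e1=⟨0,1⟩ h-->⟨2,1⟩ k-->⟨2,2⟩
  result₂ = ⟨1 2; 2 2⟩
Equal? NO — does not commute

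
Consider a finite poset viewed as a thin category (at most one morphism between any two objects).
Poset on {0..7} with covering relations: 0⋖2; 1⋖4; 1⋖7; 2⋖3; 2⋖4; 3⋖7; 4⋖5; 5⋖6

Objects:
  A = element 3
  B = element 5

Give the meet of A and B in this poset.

Answer: A∧B = 2

Derivation:
Lower bounds of A=3 and B=5: {0,2}
  0 ⊑ 2
  2 ⊑ 2
glb = 2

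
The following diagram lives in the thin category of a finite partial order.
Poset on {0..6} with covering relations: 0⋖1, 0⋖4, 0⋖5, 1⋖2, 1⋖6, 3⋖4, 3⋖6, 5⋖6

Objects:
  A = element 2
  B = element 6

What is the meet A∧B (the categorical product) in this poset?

Common predecessors of 2,6: {0,1}
  0 ⊑ 1
  1 ⊑ 1
glb = 1

Answer: A∧B = 1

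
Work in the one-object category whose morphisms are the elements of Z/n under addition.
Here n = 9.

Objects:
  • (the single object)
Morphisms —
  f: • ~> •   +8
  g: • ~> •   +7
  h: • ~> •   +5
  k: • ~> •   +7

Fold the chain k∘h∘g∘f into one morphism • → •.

  0 +8≡8 +7≡6 +5≡2 +7≡0  (mod 9)
composite: +0

Answer: +0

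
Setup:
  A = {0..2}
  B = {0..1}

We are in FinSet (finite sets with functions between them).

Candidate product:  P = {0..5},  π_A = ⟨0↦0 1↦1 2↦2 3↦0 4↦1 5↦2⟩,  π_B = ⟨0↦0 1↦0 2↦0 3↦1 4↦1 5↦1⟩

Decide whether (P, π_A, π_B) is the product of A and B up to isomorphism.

|A|·|B| = 3·2 = 6;  |P| = 6
Check the pairing map k ↦ (π_A(k), π_B(k)):
  0 ↦ (0,0)
  1 ↦ (1,0)
  2 ↦ (2,0)
  3 ↦ (0,1)
  4 ↦ (1,1)
  5 ↦ (2,1)
distinct pairs in image: 6 / 6 needed
  → bijection onto A×B; projections well-typed.

Answer: VALID PRODUCT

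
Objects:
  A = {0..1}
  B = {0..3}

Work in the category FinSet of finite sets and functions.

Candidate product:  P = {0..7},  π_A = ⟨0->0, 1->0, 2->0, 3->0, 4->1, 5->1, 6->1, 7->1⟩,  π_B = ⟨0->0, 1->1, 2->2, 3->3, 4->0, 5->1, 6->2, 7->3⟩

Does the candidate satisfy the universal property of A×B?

Answer: VALID PRODUCT

Trace:
|A|·|B| = 2·4 = 8;  |P| = 8
Check the pairing map k ↦ (π_A(k), π_B(k)):
  0 -> (0,0)
  1 -> (0,1)
  2 -> (0,2)
  3 -> (0,3)
  4 -> (1,0)
  5 -> (1,1)
  6 -> (1,2)
  7 -> (1,3)
distinct pairs in image: 8 / 8 needed
  → bijection onto A×B; projections well-typed.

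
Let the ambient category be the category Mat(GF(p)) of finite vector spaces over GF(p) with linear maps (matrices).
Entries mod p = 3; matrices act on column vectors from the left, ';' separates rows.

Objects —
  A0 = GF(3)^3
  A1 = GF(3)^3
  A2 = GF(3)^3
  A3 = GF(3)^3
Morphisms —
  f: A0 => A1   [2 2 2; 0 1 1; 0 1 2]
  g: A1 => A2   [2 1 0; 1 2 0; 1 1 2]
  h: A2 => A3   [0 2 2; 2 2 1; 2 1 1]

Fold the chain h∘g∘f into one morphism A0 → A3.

Answer: [2 0 1; 2 2 1; 0 1 0]

Trace:
  e0=(1,0,0) f=>(2,0,0) g=>(1,2,2) h=>(2,2,0)
  e1=(0,1,0) f=>(2,1,1) g=>(2,1,2) h=>(0,2,1)
  e2=(0,0,1) f=>(2,1,2) g=>(2,1,1) h=>(1,1,0)
⟦path⟧: [2 0 1; 2 2 1; 0 1 0]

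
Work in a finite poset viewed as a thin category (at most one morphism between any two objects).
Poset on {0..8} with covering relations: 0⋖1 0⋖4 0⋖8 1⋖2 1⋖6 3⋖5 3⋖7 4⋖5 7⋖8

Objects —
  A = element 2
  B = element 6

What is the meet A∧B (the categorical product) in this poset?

Answer: A∧B = 1

Derivation:
Common predecessors of 2,6: {0,1}
  0 ⊑ 1
  1 ⊑ 1
glb = 1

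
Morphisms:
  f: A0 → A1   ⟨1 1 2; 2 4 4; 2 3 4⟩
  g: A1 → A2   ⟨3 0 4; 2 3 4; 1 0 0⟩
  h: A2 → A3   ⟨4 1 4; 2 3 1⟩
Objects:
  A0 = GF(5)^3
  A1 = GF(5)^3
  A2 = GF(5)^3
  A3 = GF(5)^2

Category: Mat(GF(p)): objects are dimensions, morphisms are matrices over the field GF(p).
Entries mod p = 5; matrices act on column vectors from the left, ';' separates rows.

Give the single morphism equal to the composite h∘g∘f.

  e0=[1,0,0] f→[1,2,2] g→[1,1,1] h→[4,1]
  e1=[0,1,0] f→[1,4,3] g→[0,1,1] h→[0,4]
  e2=[0,0,1] f→[2,4,4] g→[2,2,2] h→[3,2]
composite: ⟨4 0 3; 1 4 2⟩

Answer: ⟨4 0 3; 1 4 2⟩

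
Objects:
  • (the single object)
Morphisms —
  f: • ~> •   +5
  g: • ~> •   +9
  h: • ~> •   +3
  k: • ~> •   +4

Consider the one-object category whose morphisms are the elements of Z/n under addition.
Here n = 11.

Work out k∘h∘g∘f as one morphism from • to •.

Answer: +10

Derivation:
  0 +5≡5 +9≡3 +3≡6 +4≡10  (mod 11)
composite: +10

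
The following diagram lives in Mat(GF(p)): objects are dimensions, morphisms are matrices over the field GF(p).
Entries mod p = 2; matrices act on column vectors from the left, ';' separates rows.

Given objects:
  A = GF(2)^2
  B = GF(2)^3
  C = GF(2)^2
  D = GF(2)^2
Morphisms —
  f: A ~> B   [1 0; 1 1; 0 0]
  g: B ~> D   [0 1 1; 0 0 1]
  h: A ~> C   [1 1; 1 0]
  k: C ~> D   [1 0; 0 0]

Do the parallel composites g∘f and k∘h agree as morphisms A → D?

Along f;g (path 1):
  e0=[1,0] f~>[1,1,0] g~>[1,0]
  e1=[0,1] f~>[0,1,0] g~>[1,0]
  ⟦path⟧₁ = [1 1; 0 0]
Along h;k (path 2):
  e0=[1,0] h~>[1,1] k~>[1,0]
  e1=[0,1] h~>[1,0] k~>[1,0]
  ⟦path⟧₂ = [1 1; 0 0]
Equal? YES — commutes

Answer: COMMUTES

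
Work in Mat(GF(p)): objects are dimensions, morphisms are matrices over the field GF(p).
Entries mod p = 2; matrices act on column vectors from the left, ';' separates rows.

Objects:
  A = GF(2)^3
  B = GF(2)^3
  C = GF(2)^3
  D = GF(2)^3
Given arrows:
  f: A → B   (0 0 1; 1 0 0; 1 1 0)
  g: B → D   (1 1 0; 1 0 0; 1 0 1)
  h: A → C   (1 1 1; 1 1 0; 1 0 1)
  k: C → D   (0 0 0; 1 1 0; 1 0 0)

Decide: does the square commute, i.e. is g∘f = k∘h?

Along f;g (path 1):
  e0=(1,0,0) f→(0,1,1) g→(1,0,1)
  e1=(0,1,0) f→(0,0,1) g→(0,0,1)
  e2=(0,0,1) f→(1,0,0) g→(1,1,1)
  composite₁ = (1 0 1; 0 0 1; 1 1 1)
Along h;k (path 2):
  e0=(1,0,0) h→(1,1,1) k→(0,0,1)
  e1=(0,1,0) h→(1,1,0) k→(0,0,1)
  e2=(0,0,1) h→(1,0,1) k→(0,1,1)
  composite₂ = (0 0 0; 0 0 1; 1 1 1)
Equal? NO — does not commute

Answer: DOES NOT COMMUTE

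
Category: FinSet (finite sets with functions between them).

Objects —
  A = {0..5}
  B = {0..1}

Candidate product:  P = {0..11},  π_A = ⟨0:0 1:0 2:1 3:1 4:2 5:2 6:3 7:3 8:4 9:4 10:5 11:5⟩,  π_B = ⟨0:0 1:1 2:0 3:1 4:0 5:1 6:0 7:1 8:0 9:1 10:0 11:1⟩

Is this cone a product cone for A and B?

Answer: VALID PRODUCT

Derivation:
|A|·|B| = 6·2 = 12;  |P| = 12
Check the pairing map k ↦ (π_A(k), π_B(k)):
  0 : (0,0)
  1 : (0,1)
  2 : (1,0)
  3 : (1,1)
  4 : (2,0)
  5 : (2,1)
  6 : (3,0)
  7 : (3,1)
  8 : (4,0)
  9 : (4,1)
  10 : (5,0)
  11 : (5,1)
distinct pairs in image: 12 / 12 needed
  → bijection onto A×B; projections well-typed.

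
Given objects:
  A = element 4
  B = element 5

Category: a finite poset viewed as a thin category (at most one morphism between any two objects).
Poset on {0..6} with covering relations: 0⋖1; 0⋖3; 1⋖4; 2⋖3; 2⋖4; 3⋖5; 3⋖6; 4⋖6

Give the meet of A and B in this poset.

{x : x≤A ∧ x≤B} = {0,2}  (A=4, B=5)
  maximal lower bounds 0 and 2 are incomparable: neither 0≤2 nor 2≤0
→ no greatest lower bound exists

Answer: NO MEET EXISTS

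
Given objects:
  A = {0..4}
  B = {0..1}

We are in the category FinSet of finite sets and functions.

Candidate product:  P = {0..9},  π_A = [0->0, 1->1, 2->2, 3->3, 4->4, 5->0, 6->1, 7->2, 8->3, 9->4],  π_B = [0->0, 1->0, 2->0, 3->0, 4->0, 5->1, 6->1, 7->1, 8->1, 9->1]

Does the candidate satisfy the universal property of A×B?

Answer: VALID PRODUCT

Derivation:
|A|·|B| = 5·2 = 10;  |P| = 10
Check the pairing map k ↦ (π_A(k), π_B(k)):
  0 -> (0,0)
  1 -> (1,0)
  2 -> (2,0)
  3 -> (3,0)
  4 -> (4,0)
  5 -> (0,1)
  6 -> (1,1)
  7 -> (2,1)
  8 -> (3,1)
  9 -> (4,1)
distinct pairs in image: 10 / 10 needed
  → bijection onto A×B; projections well-typed.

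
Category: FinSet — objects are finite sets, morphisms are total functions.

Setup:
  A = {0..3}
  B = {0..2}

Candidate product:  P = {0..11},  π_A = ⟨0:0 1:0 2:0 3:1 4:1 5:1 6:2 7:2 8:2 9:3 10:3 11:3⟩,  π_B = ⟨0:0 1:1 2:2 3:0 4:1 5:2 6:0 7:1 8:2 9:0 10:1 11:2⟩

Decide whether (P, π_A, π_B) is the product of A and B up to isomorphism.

Answer: VALID PRODUCT

Trace:
|A|·|B| = 4·3 = 12;  |P| = 12
Check the pairing map k ↦ (π_A(k), π_B(k)):
  0 : (0,0)
  1 : (0,1)
  2 : (0,2)
  3 : (1,0)
  4 : (1,1)
  5 : (1,2)
  6 : (2,0)
  7 : (2,1)
  8 : (2,2)
  9 : (3,0)
  10 : (3,1)
  11 : (3,2)
distinct pairs in image: 12 / 12 needed
  → bijection onto A×B; projections well-typed.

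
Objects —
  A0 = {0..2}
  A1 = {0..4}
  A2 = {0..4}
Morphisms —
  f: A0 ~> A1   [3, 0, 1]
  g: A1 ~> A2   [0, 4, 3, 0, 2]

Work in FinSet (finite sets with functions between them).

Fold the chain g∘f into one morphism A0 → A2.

Answer: [0, 0, 4]

Work:
  0 f~>3 g~>0
  1 f~>0 g~>0
  2 f~>1 g~>4
result: [0, 0, 4]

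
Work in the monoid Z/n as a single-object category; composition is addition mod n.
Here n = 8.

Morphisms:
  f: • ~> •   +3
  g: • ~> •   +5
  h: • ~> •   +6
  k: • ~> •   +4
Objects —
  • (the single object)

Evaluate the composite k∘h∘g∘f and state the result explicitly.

  0 +3≡3 +5≡0 +6≡6 +4≡2  (mod 8)
⟦path⟧: +2

Answer: +2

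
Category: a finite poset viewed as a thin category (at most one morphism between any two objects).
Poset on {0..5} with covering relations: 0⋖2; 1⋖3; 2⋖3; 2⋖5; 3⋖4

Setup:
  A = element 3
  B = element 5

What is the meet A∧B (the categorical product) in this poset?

Common predecessors of 3,5: {0,2}
  0 ≤ 2
  2 ≤ 2
glb = 2

Answer: A∧B = 2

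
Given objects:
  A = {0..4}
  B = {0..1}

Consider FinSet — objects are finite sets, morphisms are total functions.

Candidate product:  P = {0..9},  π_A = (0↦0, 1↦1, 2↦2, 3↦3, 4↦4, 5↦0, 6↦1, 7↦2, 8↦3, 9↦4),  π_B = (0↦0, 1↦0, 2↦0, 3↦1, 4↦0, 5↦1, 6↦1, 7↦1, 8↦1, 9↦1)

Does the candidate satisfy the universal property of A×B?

|A|·|B| = 5·2 = 10;  |P| = 10
Check the pairing map k ↦ (π_A(k), π_B(k)):
  0 ↦ (0,0)
  1 ↦ (1,0)
  2 ↦ (2,0)
  3 ↦ (3,1)
  4 ↦ (4,0)
  5 ↦ (0,1)
  6 ↦ (1,1)
  7 ↦ (2,1)
  8 ↦ (3,1)  ✗ repeats pair of k=3
  9 ↦ (4,1)
distinct pairs in image: 9 / 10 needed
  → (3,1) hit at k=3 and k=8

Answer: NOT A VALID PRODUCT — duplicate pair at indices 8,3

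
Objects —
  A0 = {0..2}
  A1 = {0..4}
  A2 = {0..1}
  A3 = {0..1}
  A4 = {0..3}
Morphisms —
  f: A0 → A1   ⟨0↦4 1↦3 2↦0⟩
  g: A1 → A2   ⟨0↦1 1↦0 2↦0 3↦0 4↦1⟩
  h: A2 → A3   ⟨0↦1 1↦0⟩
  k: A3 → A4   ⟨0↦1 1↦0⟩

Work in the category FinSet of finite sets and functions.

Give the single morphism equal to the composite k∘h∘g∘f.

Answer: ⟨0↦1 1↦0 2↦1⟩

Trace:
  0 f→4 g→1 h→0 k→1
  1 f→3 g→0 h→1 k→0
  2 f→0 g→1 h→0 k→1
result: ⟨0↦1 1↦0 2↦1⟩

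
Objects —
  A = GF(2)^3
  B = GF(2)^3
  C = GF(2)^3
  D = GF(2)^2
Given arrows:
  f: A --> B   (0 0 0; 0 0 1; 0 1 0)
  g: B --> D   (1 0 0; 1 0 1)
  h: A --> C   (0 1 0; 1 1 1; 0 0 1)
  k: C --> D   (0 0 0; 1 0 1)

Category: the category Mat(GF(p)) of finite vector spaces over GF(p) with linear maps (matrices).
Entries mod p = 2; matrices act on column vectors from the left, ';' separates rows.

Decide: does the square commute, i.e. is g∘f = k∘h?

Answer: DOES NOT COMMUTE

Derivation:
Path 1 = f;g:
  e0=[1,0,0] f-->[0,0,0] g-->[0,0]
  e1=[0,1,0] f-->[0,0,1] g-->[0,1]
  e2=[0,0,1] f-->[0,1,0] g-->[0,0]
  composite₁ = (0 0 0; 0 1 0)
Path 2 = h;k:
  e0=[1,0,0] h-->[0,1,0] k-->[0,0]
  e1=[0,1,0] h-->[1,1,0] k-->[0,1]
  e2=[0,0,1] h-->[0,1,1] k-->[0,1]
  composite₂ = (0 0 0; 0 1 1)
Equal? distinct morphisms ✗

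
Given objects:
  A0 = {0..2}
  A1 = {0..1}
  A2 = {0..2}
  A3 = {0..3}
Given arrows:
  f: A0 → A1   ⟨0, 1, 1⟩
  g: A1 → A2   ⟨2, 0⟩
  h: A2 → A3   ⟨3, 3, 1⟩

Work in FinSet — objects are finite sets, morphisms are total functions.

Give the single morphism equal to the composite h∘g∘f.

Answer: ⟨1, 3, 3⟩

Derivation:
  0 f→0 g→2 h→1
  1 f→1 g→0 h→3
  2 f→1 g→0 h→3
⟦path⟧: ⟨1, 3, 3⟩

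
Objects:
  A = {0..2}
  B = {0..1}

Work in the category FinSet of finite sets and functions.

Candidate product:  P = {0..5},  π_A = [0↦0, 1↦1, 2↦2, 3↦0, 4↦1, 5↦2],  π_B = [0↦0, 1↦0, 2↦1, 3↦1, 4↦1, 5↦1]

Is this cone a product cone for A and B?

|A|·|B| = 3·2 = 6;  |P| = 6
Check the pairing map k ↦ (π_A(k), π_B(k)):
  0 ↦ (0,0)
  1 ↦ (1,0)
  2 ↦ (2,1)
  3 ↦ (0,1)
  4 ↦ (1,1)
  5 ↦ (2,1)  ✗ repeats pair of k=2
distinct pairs in image: 5 / 6 needed
  → (2,1) hit at k=2 and k=5

Answer: NOT A VALID PRODUCT — duplicate pair at indices 5,2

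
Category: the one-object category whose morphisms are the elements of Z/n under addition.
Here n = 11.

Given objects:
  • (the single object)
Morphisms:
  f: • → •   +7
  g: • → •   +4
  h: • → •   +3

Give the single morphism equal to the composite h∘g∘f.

  0 +7≡7 +4≡0 +3≡3  (mod 11)
composite: +3

Answer: +3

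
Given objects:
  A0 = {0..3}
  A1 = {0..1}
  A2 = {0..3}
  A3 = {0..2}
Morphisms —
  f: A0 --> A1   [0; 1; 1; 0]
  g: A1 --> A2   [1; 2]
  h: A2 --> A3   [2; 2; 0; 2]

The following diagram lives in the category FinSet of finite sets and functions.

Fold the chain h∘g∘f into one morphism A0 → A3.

Answer: [2; 0; 0; 2]

Trace:
  0 f-->0 g-->1 h-->2
  1 f-->1 g-->2 h-->0
  2 f-->1 g-->2 h-->0
  3 f-->0 g-->1 h-->2
composite: [2; 0; 0; 2]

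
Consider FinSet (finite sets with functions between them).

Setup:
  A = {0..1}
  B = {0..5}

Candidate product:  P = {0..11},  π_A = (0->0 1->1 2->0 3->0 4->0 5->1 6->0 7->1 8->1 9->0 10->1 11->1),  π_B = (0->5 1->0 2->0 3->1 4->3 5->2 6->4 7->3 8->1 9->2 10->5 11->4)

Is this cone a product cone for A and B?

Answer: VALID PRODUCT

Derivation:
|A|·|B| = 2·6 = 12;  |P| = 12
Check the pairing map k ↦ (π_A(k), π_B(k)):
  0 -> (0,5)
  1 -> (1,0)
  2 -> (0,0)
  3 -> (0,1)
  4 -> (0,3)
  5 -> (1,2)
  6 -> (0,4)
  7 -> (1,3)
  8 -> (1,1)
  9 -> (0,2)
  10 -> (1,5)
  11 -> (1,4)
distinct pairs in image: 12 / 12 needed
  → bijection onto A×B; projections well-typed.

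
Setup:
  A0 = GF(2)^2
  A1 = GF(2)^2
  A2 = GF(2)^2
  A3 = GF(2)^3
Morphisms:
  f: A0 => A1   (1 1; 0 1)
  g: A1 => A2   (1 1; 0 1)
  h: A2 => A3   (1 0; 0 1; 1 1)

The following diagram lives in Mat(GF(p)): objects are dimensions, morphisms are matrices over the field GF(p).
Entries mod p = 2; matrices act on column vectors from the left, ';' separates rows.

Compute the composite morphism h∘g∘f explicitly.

Answer: (1 0; 0 1; 1 1)

Work:
  e0=(1,0) f=>(1,0) g=>(1,0) h=>(1,0,1)
  e1=(0,1) f=>(1,1) g=>(0,1) h=>(0,1,1)
composite: (1 0; 0 1; 1 1)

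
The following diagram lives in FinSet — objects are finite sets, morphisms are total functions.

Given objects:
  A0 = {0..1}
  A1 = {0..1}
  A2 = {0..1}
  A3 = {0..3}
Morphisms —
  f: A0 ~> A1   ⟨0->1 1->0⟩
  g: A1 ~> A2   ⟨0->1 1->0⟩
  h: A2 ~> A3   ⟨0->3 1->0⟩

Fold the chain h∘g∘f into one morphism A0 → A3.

  0 f~>1 g~>0 h~>3
  1 f~>0 g~>1 h~>0
⟦path⟧: ⟨0->3 1->0⟩

Answer: ⟨0->3 1->0⟩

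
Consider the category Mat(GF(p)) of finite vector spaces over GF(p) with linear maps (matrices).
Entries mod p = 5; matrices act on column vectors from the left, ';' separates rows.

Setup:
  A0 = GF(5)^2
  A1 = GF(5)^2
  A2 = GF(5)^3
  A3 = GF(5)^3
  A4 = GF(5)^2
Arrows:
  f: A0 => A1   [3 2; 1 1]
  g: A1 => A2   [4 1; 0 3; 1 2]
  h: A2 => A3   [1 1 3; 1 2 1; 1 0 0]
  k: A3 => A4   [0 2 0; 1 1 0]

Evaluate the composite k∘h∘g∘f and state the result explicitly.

Answer: [3 3; 0 3]

Trace:
  e0=⟨1,0⟩ f=>⟨3,1⟩ g=>⟨3,3,0⟩ h=>⟨1,4,3⟩ k=>⟨3,0⟩
  e1=⟨0,1⟩ f=>⟨2,1⟩ g=>⟨4,3,4⟩ h=>⟨4,4,4⟩ k=>⟨3,3⟩
result: [3 3; 0 3]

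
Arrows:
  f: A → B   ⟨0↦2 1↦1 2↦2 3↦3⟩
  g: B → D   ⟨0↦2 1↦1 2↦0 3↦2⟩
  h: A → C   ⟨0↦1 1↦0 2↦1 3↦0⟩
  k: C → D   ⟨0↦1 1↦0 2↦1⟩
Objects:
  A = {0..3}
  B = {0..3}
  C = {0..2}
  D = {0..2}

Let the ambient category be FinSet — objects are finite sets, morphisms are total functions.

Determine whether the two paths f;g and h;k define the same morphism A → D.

Along f;g (path 1):
  0 f→2 g→0
  1 f→1 g→1
  2 f→2 g→0
  3 f→3 g→2
  result₁ = ⟨0↦0 1↦1 2↦0 3↦2⟩
Along h;k (path 2):
  0 h→1 k→0
  1 h→0 k→1
  2 h→1 k→0
  3 h→0 k→1
  result₂ = ⟨0↦0 1↦1 2↦0 3↦1⟩
Equal? distinct morphisms ✗

Answer: DOES NOT COMMUTE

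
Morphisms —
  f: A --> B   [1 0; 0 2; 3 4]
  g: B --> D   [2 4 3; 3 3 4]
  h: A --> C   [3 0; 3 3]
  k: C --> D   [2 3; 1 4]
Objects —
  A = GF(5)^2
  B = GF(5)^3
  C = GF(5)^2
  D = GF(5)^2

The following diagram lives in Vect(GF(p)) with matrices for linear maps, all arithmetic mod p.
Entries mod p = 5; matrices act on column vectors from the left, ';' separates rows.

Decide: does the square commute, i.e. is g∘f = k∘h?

Answer: DOES NOT COMMUTE

Trace:
Along f;g (path 1):
  e0=⟨1,0⟩ f-->⟨1,0,3⟩ g-->⟨1,0⟩
  e1=⟨0,1⟩ f-->⟨0,2,4⟩ g-->⟨0,2⟩
  result₁ = [1 0; 0 2]
Along h;k (path 2):
  e0=⟨1,0⟩ h-->⟨3,3⟩ k-->⟨0,0⟩
  e1=⟨0,1⟩ h-->⟨0,3⟩ k-->⟨4,2⟩
  result₂ = [0 4; 0 2]
Equal? differ; not commutative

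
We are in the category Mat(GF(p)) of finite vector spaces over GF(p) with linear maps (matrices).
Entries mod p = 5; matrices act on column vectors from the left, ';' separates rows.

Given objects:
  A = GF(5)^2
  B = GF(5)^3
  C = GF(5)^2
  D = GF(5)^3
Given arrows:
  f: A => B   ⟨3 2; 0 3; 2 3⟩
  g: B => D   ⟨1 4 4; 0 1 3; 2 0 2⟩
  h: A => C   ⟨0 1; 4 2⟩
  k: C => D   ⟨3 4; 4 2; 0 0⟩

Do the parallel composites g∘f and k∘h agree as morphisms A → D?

Path 1 = f;g:
  e0=[1,0] f=>[3,0,2] g=>[1,1,0]
  e1=[0,1] f=>[2,3,3] g=>[1,2,0]
  result₁ = ⟨1 1; 1 2; 0 0⟩
Path 2 = h;k:
  e0=[1,0] h=>[0,4] k=>[1,3,0]
  e1=[0,1] h=>[1,2] k=>[1,3,0]
  result₂ = ⟨1 1; 3 3; 0 0⟩
Equal? distinct morphisms ✗

Answer: DOES NOT COMMUTE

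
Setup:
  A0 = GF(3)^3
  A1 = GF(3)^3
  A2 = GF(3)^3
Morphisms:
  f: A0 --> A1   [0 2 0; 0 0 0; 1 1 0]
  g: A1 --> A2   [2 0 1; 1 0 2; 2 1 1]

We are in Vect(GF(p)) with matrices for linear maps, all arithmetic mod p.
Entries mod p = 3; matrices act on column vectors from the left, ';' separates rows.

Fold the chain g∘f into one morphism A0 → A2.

Answer: [1 2 0; 2 1 0; 1 2 0]

Work:
  e0=(1,0,0) f-->(0,0,1) g-->(1,2,1)
  e1=(0,1,0) f-->(2,0,1) g-->(2,1,2)
  e2=(0,0,1) f-->(0,0,0) g-->(0,0,0)
result: [1 2 0; 2 1 0; 1 2 0]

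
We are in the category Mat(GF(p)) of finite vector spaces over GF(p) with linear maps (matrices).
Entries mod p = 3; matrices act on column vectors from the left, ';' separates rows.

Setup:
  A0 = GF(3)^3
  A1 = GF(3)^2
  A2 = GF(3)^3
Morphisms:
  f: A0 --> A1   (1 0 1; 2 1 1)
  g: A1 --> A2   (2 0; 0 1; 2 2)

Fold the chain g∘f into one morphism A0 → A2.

  e0=(1,0,0) f-->(1,2) g-->(2,2,0)
  e1=(0,1,0) f-->(0,1) g-->(0,1,2)
  e2=(0,0,1) f-->(1,1) g-->(2,1,1)
result: (2 0 2; 2 1 1; 0 2 1)

Answer: (2 0 2; 2 1 1; 0 2 1)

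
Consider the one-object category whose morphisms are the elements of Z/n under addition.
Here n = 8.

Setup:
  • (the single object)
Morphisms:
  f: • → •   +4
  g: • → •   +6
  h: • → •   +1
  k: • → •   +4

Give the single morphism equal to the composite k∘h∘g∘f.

  0 +4≡4 +6≡2 +1≡3 +4≡7  (mod 8)
composite: +7

Answer: +7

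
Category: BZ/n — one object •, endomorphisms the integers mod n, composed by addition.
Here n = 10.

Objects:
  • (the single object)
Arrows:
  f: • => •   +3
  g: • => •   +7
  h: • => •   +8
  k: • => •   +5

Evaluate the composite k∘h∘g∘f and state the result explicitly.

  0 +3≡3 +7≡0 +8≡8 +5≡3  (mod 10)
⟦path⟧: +3

Answer: +3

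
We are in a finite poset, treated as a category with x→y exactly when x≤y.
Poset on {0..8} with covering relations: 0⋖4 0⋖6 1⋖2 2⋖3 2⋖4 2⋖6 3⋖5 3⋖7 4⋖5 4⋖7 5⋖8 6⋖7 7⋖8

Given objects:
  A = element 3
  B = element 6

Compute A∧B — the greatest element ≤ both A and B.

Lower bounds of A=3 and B=6: {1,2}
  1 ⊑ 2
  2 ⊑ 2
glb = 2

Answer: A∧B = 2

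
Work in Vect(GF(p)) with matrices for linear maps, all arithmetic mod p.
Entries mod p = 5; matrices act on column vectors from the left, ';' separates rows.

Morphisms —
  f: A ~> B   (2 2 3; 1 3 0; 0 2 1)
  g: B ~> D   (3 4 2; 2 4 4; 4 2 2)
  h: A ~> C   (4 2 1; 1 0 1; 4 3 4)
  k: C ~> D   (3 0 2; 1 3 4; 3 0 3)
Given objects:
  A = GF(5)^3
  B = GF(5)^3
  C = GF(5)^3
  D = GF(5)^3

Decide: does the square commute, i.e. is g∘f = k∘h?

Answer: DOES NOT COMMUTE

Work:
Along f;g (path 1):
  e0=[1,0,0] f~>[2,1,0] g~>[0,3,0]
  e1=[0,1,0] f~>[2,3,2] g~>[2,4,3]
  e2=[0,0,1] f~>[3,0,1] g~>[1,0,4]
  ⟦path⟧₁ = (0 2 1; 3 4 0; 0 3 4)
Along h;k (path 2):
  e0=[1,0,0] h~>[4,1,4] k~>[0,3,4]
  e1=[0,1,0] h~>[2,0,3] k~>[2,4,0]
  e2=[0,0,1] h~>[1,1,4] k~>[1,0,0]
  ⟦path⟧₂ = (0 2 1; 3 4 0; 4 0 0)
Equal? distinct morphisms ✗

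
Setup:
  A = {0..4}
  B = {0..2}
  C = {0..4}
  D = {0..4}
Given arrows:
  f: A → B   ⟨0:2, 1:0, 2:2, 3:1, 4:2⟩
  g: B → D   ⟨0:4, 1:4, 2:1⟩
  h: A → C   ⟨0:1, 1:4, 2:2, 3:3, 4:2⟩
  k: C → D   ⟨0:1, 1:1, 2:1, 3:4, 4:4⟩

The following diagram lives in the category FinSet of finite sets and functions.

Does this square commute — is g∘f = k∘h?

1) trace f;g:
  0 f→2 g→1
  1 f→0 g→4
  2 f→2 g→1
  3 f→1 g→4
  4 f→2 g→1
  ⟦path⟧₁ = ⟨0:1, 1:4, 2:1, 3:4, 4:1⟩
2) trace h;k:
  0 h→1 k→1
  1 h→4 k→4
  2 h→2 k→1
  3 h→3 k→4
  4 h→2 k→1
  ⟦path⟧₂ = ⟨0:1, 1:4, 2:1, 3:4, 4:1⟩
Equal? YES — commutes

Answer: COMMUTES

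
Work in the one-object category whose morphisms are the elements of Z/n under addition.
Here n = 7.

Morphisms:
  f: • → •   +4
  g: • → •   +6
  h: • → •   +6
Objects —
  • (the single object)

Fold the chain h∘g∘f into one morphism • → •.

  0 +4≡4 +6≡3 +6≡2  (mod 7)
result: +2

Answer: +2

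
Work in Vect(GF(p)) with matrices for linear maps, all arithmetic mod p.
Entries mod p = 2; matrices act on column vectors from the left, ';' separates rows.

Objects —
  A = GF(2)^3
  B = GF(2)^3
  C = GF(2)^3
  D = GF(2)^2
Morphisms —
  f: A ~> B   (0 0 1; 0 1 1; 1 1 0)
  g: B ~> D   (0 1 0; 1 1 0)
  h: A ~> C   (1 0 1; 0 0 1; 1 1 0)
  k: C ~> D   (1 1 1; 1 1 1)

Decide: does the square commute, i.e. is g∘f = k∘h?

1) trace f;g:
  e0=⟨1,0,0⟩ f~>⟨0,0,1⟩ g~>⟨0,0⟩
  e1=⟨0,1,0⟩ f~>⟨0,1,1⟩ g~>⟨1,1⟩
  e2=⟨0,0,1⟩ f~>⟨1,1,0⟩ g~>⟨1,0⟩
  composite₁ = (0 1 1; 0 1 0)
2) trace h;k:
  e0=⟨1,0,0⟩ h~>⟨1,0,1⟩ k~>⟨0,0⟩
  e1=⟨0,1,0⟩ h~>⟨0,0,1⟩ k~>⟨1,1⟩
  e2=⟨0,0,1⟩ h~>⟨1,1,0⟩ k~>⟨0,0⟩
  composite₂ = (0 1 0; 0 1 0)
Equal? differ; not commutative

Answer: DOES NOT COMMUTE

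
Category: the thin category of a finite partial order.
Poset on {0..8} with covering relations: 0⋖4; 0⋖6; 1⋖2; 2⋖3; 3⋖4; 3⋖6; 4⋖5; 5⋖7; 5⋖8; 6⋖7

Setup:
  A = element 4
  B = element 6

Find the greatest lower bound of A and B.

Lower bounds of A=4 and B=6: {0,1,2,3}
  maximal lower bounds 0 and 3 are incomparable: neither 0<=3 nor 3<=0
→ no greatest lower bound exists

Answer: NO MEET EXISTS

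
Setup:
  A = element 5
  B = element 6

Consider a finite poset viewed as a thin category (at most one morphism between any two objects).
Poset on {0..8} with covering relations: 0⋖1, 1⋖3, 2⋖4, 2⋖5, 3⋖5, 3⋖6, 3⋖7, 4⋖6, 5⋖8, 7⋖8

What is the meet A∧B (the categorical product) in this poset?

{x : x≤A ∧ x≤B} = {0,1,2,3}  (A=5, B=6)
  maximal lower bounds 2 and 3 are incomparable: neither 2≤3 nor 3≤2
→ no greatest lower bound exists

Answer: NO MEET EXISTS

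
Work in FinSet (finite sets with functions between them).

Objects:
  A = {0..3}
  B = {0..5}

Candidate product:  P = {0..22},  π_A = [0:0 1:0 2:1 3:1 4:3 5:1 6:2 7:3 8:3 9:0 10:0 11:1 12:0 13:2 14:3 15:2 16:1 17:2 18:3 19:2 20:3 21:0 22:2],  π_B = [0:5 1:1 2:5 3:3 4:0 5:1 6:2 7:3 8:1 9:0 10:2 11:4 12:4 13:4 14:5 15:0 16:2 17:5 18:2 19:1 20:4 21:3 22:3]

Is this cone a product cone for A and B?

|A|·|B| = 4·6 = 24;  |P| = 23
  → cardinalities differ; no bijection possible.

Answer: NOT A VALID PRODUCT — |P|=23 ≠ |A|·|B|=24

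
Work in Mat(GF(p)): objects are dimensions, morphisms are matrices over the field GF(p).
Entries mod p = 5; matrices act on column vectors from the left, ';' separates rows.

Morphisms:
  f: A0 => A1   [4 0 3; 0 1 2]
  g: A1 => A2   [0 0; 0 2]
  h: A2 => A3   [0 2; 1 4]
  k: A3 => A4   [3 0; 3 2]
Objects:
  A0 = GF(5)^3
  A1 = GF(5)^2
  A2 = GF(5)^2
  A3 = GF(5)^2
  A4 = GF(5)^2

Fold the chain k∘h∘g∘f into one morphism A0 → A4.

Answer: [0 2 4; 0 3 1]

Derivation:
  e0=(1,0,0) f=>(4,0) g=>(0,0) h=>(0,0) k=>(0,0)
  e1=(0,1,0) f=>(0,1) g=>(0,2) h=>(4,3) k=>(2,3)
  e2=(0,0,1) f=>(3,2) g=>(0,4) h=>(3,1) k=>(4,1)
result: [0 2 4; 0 3 1]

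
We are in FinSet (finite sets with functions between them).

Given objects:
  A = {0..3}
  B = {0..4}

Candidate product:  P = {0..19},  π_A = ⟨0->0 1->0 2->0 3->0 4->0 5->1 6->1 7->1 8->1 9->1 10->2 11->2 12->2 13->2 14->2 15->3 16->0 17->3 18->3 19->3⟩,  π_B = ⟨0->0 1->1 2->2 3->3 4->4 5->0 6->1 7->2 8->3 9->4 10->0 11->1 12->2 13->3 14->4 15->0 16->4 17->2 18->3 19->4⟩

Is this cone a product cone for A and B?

Answer: NOT A VALID PRODUCT — duplicate pair at indices 4,16

Derivation:
|A|·|B| = 4·5 = 20;  |P| = 20
Check the pairing map k ↦ (π_A(k), π_B(k)):
  0 -> (0,0)
  1 -> (0,1)
  2 -> (0,2)
  3 -> (0,3)
  4 -> (0,4)
  5 -> (1,0)
  6 -> (1,1)
  7 -> (1,2)
  8 -> (1,3)
  9 -> (1,4)
  10 -> (2,0)
  11 -> (2,1)
  12 -> (2,2)
  13 -> (2,3)
  14 -> (2,4)
  15 -> (3,0)
  16 -> (0,4)  ✗ repeats pair of k=4
  17 -> (3,2)
  18 -> (3,3)
  19 -> (3,4)
distinct pairs in image: 19 / 20 needed
  → (0,4) hit at k=4 and k=16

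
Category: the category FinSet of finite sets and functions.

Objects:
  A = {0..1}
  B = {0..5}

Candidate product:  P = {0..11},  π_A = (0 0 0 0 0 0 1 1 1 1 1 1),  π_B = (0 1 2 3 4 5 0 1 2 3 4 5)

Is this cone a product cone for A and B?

Answer: VALID PRODUCT

Work:
|A|·|B| = 2·6 = 12;  |P| = 12
Check the pairing map k ↦ (π_A(k), π_B(k)):
  0 -> (0,0)
  1 -> (0,1)
  2 -> (0,2)
  3 -> (0,3)
  4 -> (0,4)
  5 -> (0,5)
  6 -> (1,0)
  7 -> (1,1)
  8 -> (1,2)
  9 -> (1,3)
  10 -> (1,4)
  11 -> (1,5)
distinct pairs in image: 12 / 12 needed
  → bijection onto A×B; projections well-typed.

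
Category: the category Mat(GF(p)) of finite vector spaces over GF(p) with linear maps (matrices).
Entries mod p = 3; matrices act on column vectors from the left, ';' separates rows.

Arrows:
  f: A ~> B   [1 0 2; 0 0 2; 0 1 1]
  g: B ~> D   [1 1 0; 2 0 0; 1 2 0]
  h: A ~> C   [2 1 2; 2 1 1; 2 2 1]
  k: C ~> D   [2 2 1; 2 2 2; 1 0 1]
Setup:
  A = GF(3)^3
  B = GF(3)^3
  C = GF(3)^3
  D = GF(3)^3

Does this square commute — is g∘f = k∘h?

Answer: DOES NOT COMMUTE

Trace:
Along f;g (path 1):
  e0=⟨1,0,0⟩ f~>⟨1,0,0⟩ g~>⟨1,2,1⟩
  e1=⟨0,1,0⟩ f~>⟨0,0,1⟩ g~>⟨0,0,0⟩
  e2=⟨0,0,1⟩ f~>⟨2,2,1⟩ g~>⟨1,1,0⟩
  result₁ = [1 0 1; 2 0 1; 1 0 0]
Along h;k (path 2):
  e0=⟨1,0,0⟩ h~>⟨2,2,2⟩ k~>⟨1,0,1⟩
  e1=⟨0,1,0⟩ h~>⟨1,1,2⟩ k~>⟨0,2,0⟩
  e2=⟨0,0,1⟩ h~>⟨2,1,1⟩ k~>⟨1,2,0⟩
  result₂ = [1 0 1; 0 2 2; 1 0 0]
Equal? NO — does not commute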